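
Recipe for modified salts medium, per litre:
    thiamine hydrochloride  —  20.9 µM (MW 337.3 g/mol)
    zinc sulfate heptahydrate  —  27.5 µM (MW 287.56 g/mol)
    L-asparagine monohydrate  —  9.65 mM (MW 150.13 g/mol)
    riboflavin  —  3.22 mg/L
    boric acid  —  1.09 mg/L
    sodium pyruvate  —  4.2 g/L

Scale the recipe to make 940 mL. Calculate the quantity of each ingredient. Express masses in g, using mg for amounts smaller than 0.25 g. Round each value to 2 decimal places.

Target volume = 940 mL = 0.94 L.
thiamine hydrochloride: 20.9 µmol/L × 337.3 g/mol × 0.94 L ÷ 1000 = 6.63 mg
zinc sulfate heptahydrate: 27.5 µmol/L × 287.56 g/mol × 0.94 L ÷ 1000 = 7.43 mg
L-asparagine monohydrate: 9.65 mmol/L × 150.13 g/mol × 0.94 L ÷ 1000 = 1.36 g
riboflavin: 3.22 mg/L × 0.94 L = 3.03 mg
boric acid: 1.09 mg/L × 0.94 L = 1.02 mg
sodium pyruvate: 4.2 g/L × 0.94 L = 3.95 g

thiamine hydrochloride 6.63 mg; zinc sulfate heptahydrate 7.43 mg; L-asparagine monohydrate 1.36 g; riboflavin 3.03 mg; boric acid 1.02 mg; sodium pyruvate 3.95 g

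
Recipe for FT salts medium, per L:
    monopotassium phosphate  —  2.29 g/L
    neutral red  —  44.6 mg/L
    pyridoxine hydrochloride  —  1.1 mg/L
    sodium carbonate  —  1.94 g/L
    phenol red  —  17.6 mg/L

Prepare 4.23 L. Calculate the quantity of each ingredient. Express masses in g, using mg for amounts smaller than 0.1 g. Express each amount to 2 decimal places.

Scale factor relative to 1 L: 4.23.
monopotassium phosphate: 2.29 g/L × 4.23 L = 9.69 g
neutral red: 44.6 mg/L × 4.23 L = 188.658 mg = 0.19 g
pyridoxine hydrochloride: 1.1 mg/L × 4.23 L = 4.65 mg
sodium carbonate: 1.94 g/L × 4.23 L = 8.21 g
phenol red: 17.6 mg/L × 4.23 L = 74.45 mg

monopotassium phosphate 9.69 g; neutral red 0.19 g; pyridoxine hydrochloride 4.65 mg; sodium carbonate 8.21 g; phenol red 74.45 mg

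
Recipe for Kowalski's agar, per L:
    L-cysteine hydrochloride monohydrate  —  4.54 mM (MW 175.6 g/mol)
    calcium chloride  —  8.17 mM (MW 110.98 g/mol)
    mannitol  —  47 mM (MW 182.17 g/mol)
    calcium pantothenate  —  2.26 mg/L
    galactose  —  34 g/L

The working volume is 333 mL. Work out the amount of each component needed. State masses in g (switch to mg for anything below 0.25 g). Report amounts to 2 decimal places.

Working volume: 333 mL = 0.333 L.
L-cysteine hydrochloride monohydrate: 4.54 mmol/L × 175.6 g/mol × 0.333 L ÷ 1000 = 0.27 g
calcium chloride: 8.17 mmol/L × 110.98 g/mol × 0.333 L ÷ 1000 = 0.30 g
mannitol: 47 mmol/L × 182.17 g/mol × 0.333 L ÷ 1000 = 2.85 g
calcium pantothenate: 2.26 mg/L × 0.333 L = 0.75 mg
galactose: 34 g/L × 0.333 L = 11.32 g

L-cysteine hydrochloride monohydrate 0.27 g; calcium chloride 0.30 g; mannitol 2.85 g; calcium pantothenate 0.75 mg; galactose 11.32 g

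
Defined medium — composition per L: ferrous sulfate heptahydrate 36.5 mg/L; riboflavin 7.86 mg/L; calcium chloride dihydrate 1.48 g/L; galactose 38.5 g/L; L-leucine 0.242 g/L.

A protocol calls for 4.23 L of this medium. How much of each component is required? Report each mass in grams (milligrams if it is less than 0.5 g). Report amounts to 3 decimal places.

ferrous sulfate heptahydrate 154.395 mg; riboflavin 33.248 mg; calcium chloride dihydrate 6.260 g; galactose 162.855 g; L-leucine 1.024 g

Scale factor relative to 1 L: 4.23.
ferrous sulfate heptahydrate: 36.5 mg/L × 4.23 L = 154.395 mg
riboflavin: 7.86 mg/L × 4.23 L = 33.248 mg
calcium chloride dihydrate: 1.48 g/L × 4.23 L = 6.260 g
galactose: 38.5 g/L × 4.23 L = 162.855 g
L-leucine: 0.242 g/L × 4.23 L = 1.024 g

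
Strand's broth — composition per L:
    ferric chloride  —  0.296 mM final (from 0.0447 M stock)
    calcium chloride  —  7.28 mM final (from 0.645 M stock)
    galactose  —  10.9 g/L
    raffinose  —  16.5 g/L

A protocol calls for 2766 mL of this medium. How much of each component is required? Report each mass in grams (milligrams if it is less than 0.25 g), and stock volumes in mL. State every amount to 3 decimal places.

Working volume: 2766 mL = 2.766 L.
ferric chloride: V = C2·V2/C1 = 0.296 mM × 2766 mL ÷ 44.7 mM = 18.316 mL
calcium chloride: dilute stock: 7.28 mM × 2766 mL ÷ 645 mM = 31.219 mL
galactose: 10.9 g/L × 2.766 L = 30.149 g
raffinose: 16.5 g/L × 2.766 L = 45.639 g

ferric chloride 18.316 mL; calcium chloride 31.219 mL; galactose 30.149 g; raffinose 45.639 g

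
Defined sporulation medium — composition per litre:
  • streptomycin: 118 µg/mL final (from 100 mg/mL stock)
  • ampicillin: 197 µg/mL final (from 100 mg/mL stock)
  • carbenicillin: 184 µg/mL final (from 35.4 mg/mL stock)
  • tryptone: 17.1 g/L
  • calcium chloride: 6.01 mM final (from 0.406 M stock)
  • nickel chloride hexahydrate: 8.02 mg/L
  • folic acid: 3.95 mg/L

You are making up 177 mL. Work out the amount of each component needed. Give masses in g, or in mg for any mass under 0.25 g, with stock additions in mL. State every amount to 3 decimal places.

streptomycin 0.209 mL; ampicillin 0.349 mL; carbenicillin 0.920 mL; tryptone 3.027 g; calcium chloride 2.620 mL; nickel chloride hexahydrate 1.420 mg; folic acid 0.699 mg

Scale factor relative to 1 L: 0.177.
streptomycin: dilute stock: 118 µg/mL × 177 mL ÷ 100000 µg/mL = 0.209 mL
ampicillin: V = C2·V2/C1 = 197 µg/mL × 177 mL ÷ 100000 µg/mL = 0.349 mL
carbenicillin: V = C2·V2/C1 = 184 µg/mL × 177 mL ÷ 35400 µg/mL = 0.920 mL
tryptone: 17.1 g/L × 0.177 L = 3.027 g
calcium chloride: C1V1 = C2V2 → 6.01 mM × 177 mL ÷ 406 mM = 2.620 mL
nickel chloride hexahydrate: 8.02 mg/L × 0.177 L = 1.420 mg
folic acid: 3.95 mg/L × 0.177 L = 0.699 mg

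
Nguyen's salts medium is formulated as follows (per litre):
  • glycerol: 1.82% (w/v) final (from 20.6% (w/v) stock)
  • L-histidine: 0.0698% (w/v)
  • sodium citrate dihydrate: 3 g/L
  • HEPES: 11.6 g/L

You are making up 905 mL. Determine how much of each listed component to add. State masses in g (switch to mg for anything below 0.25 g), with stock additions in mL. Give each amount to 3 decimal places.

glycerol 79.956 mL; L-histidine 0.632 g; sodium citrate dihydrate 2.715 g; HEPES 10.498 g

Target volume = 905 mL = 0.905 L.
glycerol: V = C2·V2/C1 = 1.82% ÷ 20.6% × 905 mL = 79.956 mL
L-histidine: 0.0698% w/v = 0.698 g/L → 0.698 × 0.905 L = 0.632 g
sodium citrate dihydrate: 3 g/L × 0.905 L = 2.715 g
HEPES: 11.6 g/L × 0.905 L = 10.498 g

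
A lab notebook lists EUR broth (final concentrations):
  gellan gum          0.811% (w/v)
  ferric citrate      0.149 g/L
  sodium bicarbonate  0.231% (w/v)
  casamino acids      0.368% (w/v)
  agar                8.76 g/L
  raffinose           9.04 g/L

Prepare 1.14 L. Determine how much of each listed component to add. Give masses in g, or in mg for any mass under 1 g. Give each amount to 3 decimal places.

Working volume: 1.14 L.
gellan gum: 0.811 g per 100 mL × 1140 mL ÷ 100 = 9.245 g
ferric citrate: 0.149 g/L × 1.14 L = 0.16986 g = 169.860 mg
sodium bicarbonate: 0.231% w/v = 2.31 g/L → 2.31 × 1.14 L = 2.633 g
casamino acids: 0.368% w/v = 3.68 g/L → 3.68 × 1.14 L = 4.195 g
agar: 8.76 g/L × 1.14 L = 9.986 g
raffinose: 9.04 g/L × 1.14 L = 10.306 g

gellan gum 9.245 g; ferric citrate 169.860 mg; sodium bicarbonate 2.633 g; casamino acids 4.195 g; agar 9.986 g; raffinose 10.306 g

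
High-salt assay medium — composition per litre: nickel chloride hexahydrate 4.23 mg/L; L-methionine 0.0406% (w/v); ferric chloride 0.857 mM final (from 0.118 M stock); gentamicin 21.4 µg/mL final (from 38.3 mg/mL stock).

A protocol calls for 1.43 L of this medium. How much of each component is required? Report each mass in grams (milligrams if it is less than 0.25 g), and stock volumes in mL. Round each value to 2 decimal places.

Working volume: 1.43 L.
nickel chloride hexahydrate: 4.23 mg/L × 1.43 L = 6.05 mg
L-methionine: 0.0406% w/v = 0.406 g/L → 0.406 × 1.43 L = 0.58 g
ferric chloride: dilute stock: 0.857 mM × 1430 mL ÷ 118 mM = 10.39 mL
gentamicin: V = C2·V2/C1 = 21.4 µg/mL × 1430 mL ÷ 38300 µg/mL = 0.80 mL

nickel chloride hexahydrate 6.05 mg; L-methionine 0.58 g; ferric chloride 10.39 mL; gentamicin 0.80 mL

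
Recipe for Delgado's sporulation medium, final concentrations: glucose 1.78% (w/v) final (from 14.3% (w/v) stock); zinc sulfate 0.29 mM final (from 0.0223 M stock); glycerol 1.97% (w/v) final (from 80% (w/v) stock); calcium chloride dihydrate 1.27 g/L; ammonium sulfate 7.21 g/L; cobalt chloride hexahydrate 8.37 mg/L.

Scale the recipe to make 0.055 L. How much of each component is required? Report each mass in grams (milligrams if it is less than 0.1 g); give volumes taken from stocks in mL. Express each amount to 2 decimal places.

glucose 6.85 mL; zinc sulfate 0.72 mL; glycerol 1.35 mL; calcium chloride dihydrate 69.85 mg; ammonium sulfate 0.40 g; cobalt chloride hexahydrate 0.46 mg

Working volume: 0.055 L.
glucose: dilute stock: 1.78% ÷ 14.3% × 55 mL = 6.85 mL
zinc sulfate: V = C2·V2/C1 = 0.29 mM × 55 mL ÷ 22.3 mM = 0.72 mL
glycerol: C1V1 = C2V2 → 1.97% ÷ 80% × 55 mL = 1.35 mL
calcium chloride dihydrate: 1.27 g/L × 0.055 L = 0.06985 g = 69.85 mg
ammonium sulfate: 7.21 g/L × 0.055 L = 0.40 g
cobalt chloride hexahydrate: 8.37 mg/L × 0.055 L = 0.46 mg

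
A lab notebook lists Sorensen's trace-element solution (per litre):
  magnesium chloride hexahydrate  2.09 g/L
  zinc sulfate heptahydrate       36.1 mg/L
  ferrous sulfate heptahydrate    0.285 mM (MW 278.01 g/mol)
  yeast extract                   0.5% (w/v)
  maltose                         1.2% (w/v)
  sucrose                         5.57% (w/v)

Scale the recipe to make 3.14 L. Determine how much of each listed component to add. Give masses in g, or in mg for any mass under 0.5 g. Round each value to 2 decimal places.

Working volume: 3.14 L.
magnesium chloride hexahydrate: 2.09 g/L × 3.14 L = 6.56 g
zinc sulfate heptahydrate: 36.1 mg/L × 3.14 L = 113.35 mg
ferrous sulfate heptahydrate: 0.285 mmol/L × 278.01 mg/mmol × 3.14 L = 248.79 mg
yeast extract: 0.5 g per 100 mL × 3140 mL ÷ 100 = 15.70 g
maltose: 1.2 g per 100 mL × 3140 mL ÷ 100 = 37.68 g
sucrose: 5.57 g per 100 mL × 3140 mL ÷ 100 = 174.90 g

magnesium chloride hexahydrate 6.56 g; zinc sulfate heptahydrate 113.35 mg; ferrous sulfate heptahydrate 248.79 mg; yeast extract 15.70 g; maltose 37.68 g; sucrose 174.90 g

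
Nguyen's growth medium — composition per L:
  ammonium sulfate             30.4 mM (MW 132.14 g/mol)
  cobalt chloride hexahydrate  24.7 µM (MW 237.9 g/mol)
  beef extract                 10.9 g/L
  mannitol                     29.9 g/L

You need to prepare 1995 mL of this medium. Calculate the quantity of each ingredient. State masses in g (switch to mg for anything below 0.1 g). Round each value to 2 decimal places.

Target volume = 1995 mL = 1.995 L.
ammonium sulfate: 30.4 mmol/L × 132.14 g/mol × 1.995 L ÷ 1000 = 8.01 g
cobalt chloride hexahydrate: 24.7 µmol/L × 237.9 g/mol × 1.995 L ÷ 1000 = 11.72 mg
beef extract: 10.9 g/L × 1.995 L = 21.75 g
mannitol: 29.9 g/L × 1.995 L = 59.65 g

ammonium sulfate 8.01 g; cobalt chloride hexahydrate 11.72 mg; beef extract 21.75 g; mannitol 59.65 g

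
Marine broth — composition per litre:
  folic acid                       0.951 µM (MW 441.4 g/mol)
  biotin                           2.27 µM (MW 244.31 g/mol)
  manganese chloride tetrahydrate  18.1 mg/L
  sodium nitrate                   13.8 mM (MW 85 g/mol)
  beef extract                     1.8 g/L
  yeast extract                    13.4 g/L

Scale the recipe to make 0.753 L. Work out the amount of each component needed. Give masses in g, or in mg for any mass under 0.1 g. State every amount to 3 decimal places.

folic acid 0.316 mg; biotin 0.418 mg; manganese chloride tetrahydrate 13.629 mg; sodium nitrate 0.883 g; beef extract 1.355 g; yeast extract 10.090 g

Scale factor relative to 1 L: 0.753.
folic acid: 0.951 µmol/L × 441.4 g/mol × 0.753 L ÷ 1000 = 0.316 mg
biotin: 2.27 µmol/L × 244.31 g/mol × 0.753 L ÷ 1000 = 0.418 mg
manganese chloride tetrahydrate: 18.1 mg/L × 0.753 L = 13.629 mg
sodium nitrate: 13.8 mmol/L × 85 g/mol × 0.753 L ÷ 1000 = 0.883 g
beef extract: 1.8 g/L × 0.753 L = 1.355 g
yeast extract: 13.4 g/L × 0.753 L = 10.090 g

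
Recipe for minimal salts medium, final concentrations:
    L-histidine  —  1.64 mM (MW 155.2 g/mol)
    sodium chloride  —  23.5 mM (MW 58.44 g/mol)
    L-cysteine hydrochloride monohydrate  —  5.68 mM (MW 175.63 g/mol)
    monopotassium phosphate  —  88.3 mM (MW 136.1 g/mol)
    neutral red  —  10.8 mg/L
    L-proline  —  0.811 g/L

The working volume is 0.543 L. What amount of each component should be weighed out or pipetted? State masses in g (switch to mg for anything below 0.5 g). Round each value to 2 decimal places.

Scale factor relative to 1 L: 0.543.
L-histidine: 1.64 mmol/L × 155.2 mg/mmol × 0.543 L = 138.21 mg
sodium chloride: 23.5 mmol/L × 58.44 g/mol × 0.543 L ÷ 1000 = 0.75 g
L-cysteine hydrochloride monohydrate: 5.68 mmol/L × 175.63 g/mol × 0.543 L ÷ 1000 = 0.54 g
monopotassium phosphate: 88.3 mmol/L × 136.1 g/mol × 0.543 L ÷ 1000 = 6.53 g
neutral red: 10.8 mg/L × 0.543 L = 5.86 mg
L-proline: 0.811 g/L × 0.543 L = 0.440373 g = 440.37 mg

L-histidine 138.21 mg; sodium chloride 0.75 g; L-cysteine hydrochloride monohydrate 0.54 g; monopotassium phosphate 6.53 g; neutral red 5.86 mg; L-proline 440.37 mg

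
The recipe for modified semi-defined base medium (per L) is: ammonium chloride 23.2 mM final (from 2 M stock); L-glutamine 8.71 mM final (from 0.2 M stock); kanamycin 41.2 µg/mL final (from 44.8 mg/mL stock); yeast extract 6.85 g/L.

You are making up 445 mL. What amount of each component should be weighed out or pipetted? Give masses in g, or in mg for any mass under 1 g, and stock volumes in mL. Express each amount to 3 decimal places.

Scale factor relative to 1 L: 0.445.
ammonium chloride: V = C2·V2/C1 = 23.2 mM × 445 mL ÷ 2000 mM = 5.162 mL
L-glutamine: V = C2·V2/C1 = 8.71 mM × 445 mL ÷ 200 mM = 19.380 mL
kanamycin: dilute stock: 41.2 µg/mL × 445 mL ÷ 44800 µg/mL = 0.409 mL
yeast extract: 6.85 g/L × 0.445 L = 3.048 g

ammonium chloride 5.162 mL; L-glutamine 19.380 mL; kanamycin 0.409 mL; yeast extract 3.048 g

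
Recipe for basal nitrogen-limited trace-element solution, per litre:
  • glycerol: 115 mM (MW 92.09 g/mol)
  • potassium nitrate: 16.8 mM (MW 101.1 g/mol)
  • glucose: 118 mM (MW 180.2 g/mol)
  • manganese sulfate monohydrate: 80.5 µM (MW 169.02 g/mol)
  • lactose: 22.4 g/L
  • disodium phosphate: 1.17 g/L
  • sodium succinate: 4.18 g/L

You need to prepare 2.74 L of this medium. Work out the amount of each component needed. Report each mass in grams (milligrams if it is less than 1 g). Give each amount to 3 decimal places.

Scale factor relative to 1 L: 2.74.
glycerol: 115 mmol/L × 92.09 g/mol × 2.74 L ÷ 1000 = 29.018 g
potassium nitrate: 16.8 mmol/L × 101.1 g/mol × 2.74 L ÷ 1000 = 4.654 g
glucose: 118 mmol/L × 180.2 g/mol × 2.74 L ÷ 1000 = 58.262 g
manganese sulfate monohydrate: 80.5 µmol/L × 169.02 g/mol × 2.74 L ÷ 1000 = 37.281 mg
lactose: 22.4 g/L × 2.74 L = 61.376 g
disodium phosphate: 1.17 g/L × 2.74 L = 3.206 g
sodium succinate: 4.18 g/L × 2.74 L = 11.453 g

glycerol 29.018 g; potassium nitrate 4.654 g; glucose 58.262 g; manganese sulfate monohydrate 37.281 mg; lactose 61.376 g; disodium phosphate 3.206 g; sodium succinate 11.453 g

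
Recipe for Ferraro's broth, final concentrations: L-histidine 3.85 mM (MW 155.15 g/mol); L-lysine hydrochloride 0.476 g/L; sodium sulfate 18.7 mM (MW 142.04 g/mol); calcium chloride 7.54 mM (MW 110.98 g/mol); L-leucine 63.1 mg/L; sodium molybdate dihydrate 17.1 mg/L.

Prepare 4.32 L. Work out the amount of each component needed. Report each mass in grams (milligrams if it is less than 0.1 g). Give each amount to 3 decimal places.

L-histidine 2.580 g; L-lysine hydrochloride 2.056 g; sodium sulfate 11.475 g; calcium chloride 3.615 g; L-leucine 0.273 g; sodium molybdate dihydrate 73.872 mg

Working volume: 4.32 L.
L-histidine: 3.85 mmol/L × 155.15 g/mol × 4.32 L ÷ 1000 = 2.580 g
L-lysine hydrochloride: 0.476 g/L × 4.32 L = 2.056 g
sodium sulfate: 18.7 mmol/L × 142.04 g/mol × 4.32 L ÷ 1000 = 11.475 g
calcium chloride: 7.54 mmol/L × 110.98 g/mol × 4.32 L ÷ 1000 = 3.615 g
L-leucine: 63.1 mg/L × 4.32 L = 272.592 mg = 0.273 g
sodium molybdate dihydrate: 17.1 mg/L × 4.32 L = 73.872 mg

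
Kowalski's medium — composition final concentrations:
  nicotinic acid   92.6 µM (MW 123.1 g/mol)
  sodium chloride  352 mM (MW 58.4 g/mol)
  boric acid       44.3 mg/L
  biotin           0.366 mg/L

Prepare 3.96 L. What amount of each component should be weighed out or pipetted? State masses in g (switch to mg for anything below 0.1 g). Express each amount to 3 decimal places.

Scale factor relative to 1 L: 3.96.
nicotinic acid: 92.6 µmol/L × 123.1 g/mol × 3.96 L ÷ 1000 = 45.140 mg
sodium chloride: 352 mmol/L × 58.4 g/mol × 3.96 L ÷ 1000 = 81.405 g
boric acid: 44.3 mg/L × 3.96 L = 175.428 mg = 0.175 g
biotin: 0.366 mg/L × 3.96 L = 1.449 mg

nicotinic acid 45.140 mg; sodium chloride 81.405 g; boric acid 0.175 g; biotin 1.449 mg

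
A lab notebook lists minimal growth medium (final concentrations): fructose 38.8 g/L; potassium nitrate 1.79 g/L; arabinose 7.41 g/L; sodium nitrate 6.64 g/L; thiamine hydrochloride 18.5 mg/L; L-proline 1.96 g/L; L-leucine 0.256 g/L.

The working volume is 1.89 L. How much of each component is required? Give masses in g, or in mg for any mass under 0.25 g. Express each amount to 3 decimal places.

fructose 73.332 g; potassium nitrate 3.383 g; arabinose 14.005 g; sodium nitrate 12.550 g; thiamine hydrochloride 34.965 mg; L-proline 3.704 g; L-leucine 0.484 g

Scale factor relative to 1 L: 1.89.
fructose: 38.8 g/L × 1.89 L = 73.332 g
potassium nitrate: 1.79 g/L × 1.89 L = 3.383 g
arabinose: 7.41 g/L × 1.89 L = 14.005 g
sodium nitrate: 6.64 g/L × 1.89 L = 12.550 g
thiamine hydrochloride: 18.5 mg/L × 1.89 L = 34.965 mg
L-proline: 1.96 g/L × 1.89 L = 3.704 g
L-leucine: 0.256 g/L × 1.89 L = 0.484 g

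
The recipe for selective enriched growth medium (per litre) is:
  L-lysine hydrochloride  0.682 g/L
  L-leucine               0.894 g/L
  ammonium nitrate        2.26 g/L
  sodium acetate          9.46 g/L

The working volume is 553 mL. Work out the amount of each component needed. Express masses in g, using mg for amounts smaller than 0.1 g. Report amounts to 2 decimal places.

L-lysine hydrochloride 0.38 g; L-leucine 0.49 g; ammonium nitrate 1.25 g; sodium acetate 5.23 g

Working volume: 553 mL = 0.553 L.
L-lysine hydrochloride: 0.682 g/L × 0.553 L = 0.38 g
L-leucine: 0.894 g/L × 0.553 L = 0.49 g
ammonium nitrate: 2.26 g/L × 0.553 L = 1.25 g
sodium acetate: 9.46 g/L × 0.553 L = 5.23 g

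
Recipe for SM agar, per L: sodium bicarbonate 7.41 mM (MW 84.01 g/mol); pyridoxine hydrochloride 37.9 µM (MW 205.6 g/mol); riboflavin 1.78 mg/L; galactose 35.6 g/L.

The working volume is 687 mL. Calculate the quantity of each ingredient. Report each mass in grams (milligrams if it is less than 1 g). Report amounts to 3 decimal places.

Target volume = 687 mL = 0.687 L.
sodium bicarbonate: 7.41 mmol/L × 84.01 mg/mmol × 0.687 L = 427.667 mg
pyridoxine hydrochloride: 37.9 µmol/L × 205.6 g/mol × 0.687 L ÷ 1000 = 5.353 mg
riboflavin: 1.78 mg/L × 0.687 L = 1.223 mg
galactose: 35.6 g/L × 0.687 L = 24.457 g

sodium bicarbonate 427.667 mg; pyridoxine hydrochloride 5.353 mg; riboflavin 1.223 mg; galactose 24.457 g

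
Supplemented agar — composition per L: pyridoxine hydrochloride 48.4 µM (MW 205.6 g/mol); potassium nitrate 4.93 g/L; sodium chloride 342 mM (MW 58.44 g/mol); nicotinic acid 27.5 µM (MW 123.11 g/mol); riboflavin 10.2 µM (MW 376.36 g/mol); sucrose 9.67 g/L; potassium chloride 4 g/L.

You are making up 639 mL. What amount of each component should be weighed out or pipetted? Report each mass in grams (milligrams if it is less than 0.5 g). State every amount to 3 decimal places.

pyridoxine hydrochloride 6.359 mg; potassium nitrate 3.150 g; sodium chloride 12.771 g; nicotinic acid 2.163 mg; riboflavin 2.453 mg; sucrose 6.179 g; potassium chloride 2.556 g

Target volume = 639 mL = 0.639 L.
pyridoxine hydrochloride: 48.4 µmol/L × 205.6 g/mol × 0.639 L ÷ 1000 = 6.359 mg
potassium nitrate: 4.93 g/L × 0.639 L = 3.150 g
sodium chloride: 342 mmol/L × 58.44 g/mol × 0.639 L ÷ 1000 = 12.771 g
nicotinic acid: 27.5 µmol/L × 123.11 g/mol × 0.639 L ÷ 1000 = 2.163 mg
riboflavin: 10.2 µmol/L × 376.36 g/mol × 0.639 L ÷ 1000 = 2.453 mg
sucrose: 9.67 g/L × 0.639 L = 6.179 g
potassium chloride: 4 g/L × 0.639 L = 2.556 g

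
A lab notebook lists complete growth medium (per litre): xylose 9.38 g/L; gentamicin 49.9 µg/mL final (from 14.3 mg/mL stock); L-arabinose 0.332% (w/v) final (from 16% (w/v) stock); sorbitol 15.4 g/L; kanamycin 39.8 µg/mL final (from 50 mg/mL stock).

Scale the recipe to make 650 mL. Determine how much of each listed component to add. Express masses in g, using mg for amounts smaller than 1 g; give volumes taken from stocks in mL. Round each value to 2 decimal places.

xylose 6.10 g; gentamicin 2.27 mL; L-arabinose 13.49 mL; sorbitol 10.01 g; kanamycin 0.52 mL

Scale factor relative to 1 L: 0.65.
xylose: 9.38 g/L × 0.65 L = 6.10 g
gentamicin: dilute stock: 49.9 µg/mL × 650 mL ÷ 14300 µg/mL = 2.27 mL
L-arabinose: dilute stock: 0.332% ÷ 16% × 650 mL = 13.49 mL
sorbitol: 15.4 g/L × 0.65 L = 10.01 g
kanamycin: V = C2·V2/C1 = 39.8 µg/mL × 650 mL ÷ 50000 µg/mL = 0.52 mL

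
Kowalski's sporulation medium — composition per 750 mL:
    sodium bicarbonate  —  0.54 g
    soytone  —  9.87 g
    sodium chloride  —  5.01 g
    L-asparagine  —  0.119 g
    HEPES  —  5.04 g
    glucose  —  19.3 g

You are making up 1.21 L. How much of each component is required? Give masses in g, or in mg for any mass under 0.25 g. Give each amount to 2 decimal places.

Scale factor = 1210 mL / 750 mL = 1.61333.
sodium bicarbonate: 0.54 g × (1210 mL / 750 mL) = 0.87 g
soytone: 9.87 g × (1210 mL / 750 mL) = 15.92 g
sodium chloride: 5.01 g × (1210 mL / 750 mL) = 8.08 g
L-asparagine: 0.119 g × (1210 mL / 750 mL) = 0.191987 g = 191.99 mg
HEPES: 5.04 g × (1210 mL / 750 mL) = 8.13 g
glucose: 19.3 g × (1210 mL / 750 mL) = 31.14 g

sodium bicarbonate 0.87 g; soytone 15.92 g; sodium chloride 8.08 g; L-asparagine 191.99 mg; HEPES 8.13 g; glucose 31.14 g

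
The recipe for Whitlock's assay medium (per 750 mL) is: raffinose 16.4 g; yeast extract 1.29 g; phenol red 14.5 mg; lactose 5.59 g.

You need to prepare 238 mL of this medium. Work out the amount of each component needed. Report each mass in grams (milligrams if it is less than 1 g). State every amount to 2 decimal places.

raffinose 5.20 g; yeast extract 409.36 mg; phenol red 4.60 mg; lactose 1.77 g

Scale factor = 238 mL / 750 mL = 0.317333.
raffinose: 16.4 g × (238 mL / 750 mL) = 5.20 g
yeast extract: 1.29 g × (238 mL / 750 mL) = 0.40936 g = 409.36 mg
phenol red: 14.5 mg × (238 mL / 750 mL) = 4.60 mg
lactose: 5.59 g × (238 mL / 750 mL) = 1.77 g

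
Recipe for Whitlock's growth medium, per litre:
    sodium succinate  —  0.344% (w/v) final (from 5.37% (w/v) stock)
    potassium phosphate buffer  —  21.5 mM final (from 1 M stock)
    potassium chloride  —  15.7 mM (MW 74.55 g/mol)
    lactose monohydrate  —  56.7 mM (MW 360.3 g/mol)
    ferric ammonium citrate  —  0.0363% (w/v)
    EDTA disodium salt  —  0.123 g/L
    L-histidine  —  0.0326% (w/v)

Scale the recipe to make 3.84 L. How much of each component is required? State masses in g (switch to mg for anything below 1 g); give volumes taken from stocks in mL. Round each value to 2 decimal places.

sodium succinate 245.99 mL; potassium phosphate buffer 82.56 mL; potassium chloride 4.49 g; lactose monohydrate 78.45 g; ferric ammonium citrate 1.39 g; EDTA disodium salt 472.32 mg; L-histidine 1.25 g

Scale factor relative to 1 L: 3.84.
sodium succinate: C1V1 = C2V2 → 0.344% ÷ 5.37% × 3840 mL = 245.99 mL
potassium phosphate buffer: dilute stock: 21.5 mM × 3840 mL ÷ 1000 mM = 82.56 mL
potassium chloride: 15.7 mmol/L × 74.55 g/mol × 3.84 L ÷ 1000 = 4.49 g
lactose monohydrate: 56.7 mmol/L × 360.3 g/mol × 3.84 L ÷ 1000 = 78.45 g
ferric ammonium citrate: 0.0363 g per 100 mL × 3840 mL ÷ 100 = 1.39 g
EDTA disodium salt: 0.123 g/L × 3.84 L = 0.47232 g = 472.32 mg
L-histidine: 0.0326% w/v = 0.326 g/L → 0.326 × 3.84 L = 1.25 g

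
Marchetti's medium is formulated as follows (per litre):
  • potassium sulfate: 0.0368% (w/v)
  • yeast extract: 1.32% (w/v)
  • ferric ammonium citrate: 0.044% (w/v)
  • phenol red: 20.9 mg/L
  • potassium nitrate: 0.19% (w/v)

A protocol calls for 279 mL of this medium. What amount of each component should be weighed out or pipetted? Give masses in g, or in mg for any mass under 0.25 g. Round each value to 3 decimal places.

potassium sulfate 102.672 mg; yeast extract 3.683 g; ferric ammonium citrate 122.760 mg; phenol red 5.831 mg; potassium nitrate 0.530 g

Scale factor relative to 1 L: 0.279.
potassium sulfate: 0.0368% w/v = 0.368 g/L → 0.368 × 0.279 L = 0.102672 g = 102.672 mg
yeast extract: 1.32% w/v = 13.2 g/L → 13.2 × 0.279 L = 3.683 g
ferric ammonium citrate: 0.044 g per 100 mL × 279 mL ÷ 100 = 0.12276 g = 122.760 mg
phenol red: 20.9 mg/L × 0.279 L = 5.831 mg
potassium nitrate: 0.19% w/v = 1.9 g/L → 1.9 × 0.279 L = 0.530 g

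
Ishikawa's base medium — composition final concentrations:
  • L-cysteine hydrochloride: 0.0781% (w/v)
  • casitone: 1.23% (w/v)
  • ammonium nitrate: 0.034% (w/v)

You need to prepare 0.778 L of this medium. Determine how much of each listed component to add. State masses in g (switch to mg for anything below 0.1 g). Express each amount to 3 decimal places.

Scale factor relative to 1 L: 0.778.
L-cysteine hydrochloride: 0.0781 g per 100 mL × 778 mL ÷ 100 = 0.608 g
casitone: 1.23% w/v = 12.3 g/L → 12.3 × 0.778 L = 9.569 g
ammonium nitrate: 0.034 g per 100 mL × 778 mL ÷ 100 = 0.265 g

L-cysteine hydrochloride 0.608 g; casitone 9.569 g; ammonium nitrate 0.265 g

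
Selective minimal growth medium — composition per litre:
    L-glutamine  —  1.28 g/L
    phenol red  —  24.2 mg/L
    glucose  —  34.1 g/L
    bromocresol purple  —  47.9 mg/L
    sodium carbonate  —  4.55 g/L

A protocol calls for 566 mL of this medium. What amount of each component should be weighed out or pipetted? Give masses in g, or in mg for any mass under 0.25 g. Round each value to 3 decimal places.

L-glutamine 0.724 g; phenol red 13.697 mg; glucose 19.301 g; bromocresol purple 27.111 mg; sodium carbonate 2.575 g

Target volume = 566 mL = 0.566 L.
L-glutamine: 1.28 g/L × 0.566 L = 0.724 g
phenol red: 24.2 mg/L × 0.566 L = 13.697 mg
glucose: 34.1 g/L × 0.566 L = 19.301 g
bromocresol purple: 47.9 mg/L × 0.566 L = 27.111 mg
sodium carbonate: 4.55 g/L × 0.566 L = 2.575 g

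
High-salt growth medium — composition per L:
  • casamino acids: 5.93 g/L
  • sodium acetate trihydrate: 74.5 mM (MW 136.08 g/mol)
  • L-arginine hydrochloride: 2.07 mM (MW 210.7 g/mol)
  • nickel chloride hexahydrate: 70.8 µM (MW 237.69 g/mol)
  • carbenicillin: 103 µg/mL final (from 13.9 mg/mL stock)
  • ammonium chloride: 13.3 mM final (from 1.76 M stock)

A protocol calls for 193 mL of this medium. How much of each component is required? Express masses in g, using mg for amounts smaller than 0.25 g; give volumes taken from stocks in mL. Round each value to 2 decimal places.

casamino acids 1.14 g; sodium acetate trihydrate 1.96 g; L-arginine hydrochloride 84.18 mg; nickel chloride hexahydrate 3.25 mg; carbenicillin 1.43 mL; ammonium chloride 1.46 mL

Scale factor relative to 1 L: 0.193.
casamino acids: 5.93 g/L × 0.193 L = 1.14 g
sodium acetate trihydrate: 74.5 mmol/L × 136.08 g/mol × 0.193 L ÷ 1000 = 1.96 g
L-arginine hydrochloride: 2.07 mmol/L × 210.7 mg/mmol × 0.193 L = 84.18 mg
nickel chloride hexahydrate: 70.8 µmol/L × 237.69 g/mol × 0.193 L ÷ 1000 = 3.25 mg
carbenicillin: C1V1 = C2V2 → 103 µg/mL × 193 mL ÷ 13900 µg/mL = 1.43 mL
ammonium chloride: V = C2·V2/C1 = 13.3 mM × 193 mL ÷ 1760 mM = 1.46 mL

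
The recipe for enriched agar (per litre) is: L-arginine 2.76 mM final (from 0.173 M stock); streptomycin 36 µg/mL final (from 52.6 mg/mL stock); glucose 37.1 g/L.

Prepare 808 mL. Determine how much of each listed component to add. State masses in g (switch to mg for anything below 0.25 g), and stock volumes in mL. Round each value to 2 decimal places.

L-arginine 12.89 mL; streptomycin 0.55 mL; glucose 29.98 g

Working volume: 808 mL = 0.808 L.
L-arginine: V = C2·V2/C1 = 2.76 mM × 808 mL ÷ 173 mM = 12.89 mL
streptomycin: C1V1 = C2V2 → 36 µg/mL × 808 mL ÷ 52600 µg/mL = 0.55 mL
glucose: 37.1 g/L × 0.808 L = 29.98 g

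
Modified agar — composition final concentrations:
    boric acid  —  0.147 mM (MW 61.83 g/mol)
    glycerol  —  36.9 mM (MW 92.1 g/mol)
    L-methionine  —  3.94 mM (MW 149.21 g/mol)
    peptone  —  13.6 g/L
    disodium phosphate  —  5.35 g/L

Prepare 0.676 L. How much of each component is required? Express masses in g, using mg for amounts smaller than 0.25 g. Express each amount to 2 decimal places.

boric acid 6.14 mg; glycerol 2.30 g; L-methionine 0.40 g; peptone 9.19 g; disodium phosphate 3.62 g

Scale factor relative to 1 L: 0.676.
boric acid: 0.147 mmol/L × 61.83 mg/mmol × 0.676 L = 6.14 mg
glycerol: 36.9 mmol/L × 92.1 g/mol × 0.676 L ÷ 1000 = 2.30 g
L-methionine: 3.94 mmol/L × 149.21 g/mol × 0.676 L ÷ 1000 = 0.40 g
peptone: 13.6 g/L × 0.676 L = 9.19 g
disodium phosphate: 5.35 g/L × 0.676 L = 3.62 g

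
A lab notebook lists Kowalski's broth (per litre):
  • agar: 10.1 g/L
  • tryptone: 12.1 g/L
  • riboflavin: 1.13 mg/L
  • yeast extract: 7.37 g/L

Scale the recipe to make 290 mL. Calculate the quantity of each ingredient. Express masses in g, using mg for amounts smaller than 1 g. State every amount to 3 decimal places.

agar 2.929 g; tryptone 3.509 g; riboflavin 0.328 mg; yeast extract 2.137 g

Target volume = 290 mL = 0.29 L.
agar: 10.1 g/L × 0.29 L = 2.929 g
tryptone: 12.1 g/L × 0.29 L = 3.509 g
riboflavin: 1.13 mg/L × 0.29 L = 0.328 mg
yeast extract: 7.37 g/L × 0.29 L = 2.137 g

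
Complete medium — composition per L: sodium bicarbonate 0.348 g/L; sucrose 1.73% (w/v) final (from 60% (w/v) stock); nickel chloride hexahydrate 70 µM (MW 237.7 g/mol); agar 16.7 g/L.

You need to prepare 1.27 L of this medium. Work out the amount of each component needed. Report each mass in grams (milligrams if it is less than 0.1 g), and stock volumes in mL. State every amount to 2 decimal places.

sodium bicarbonate 0.44 g; sucrose 36.62 mL; nickel chloride hexahydrate 21.13 mg; agar 21.21 g

Scale factor relative to 1 L: 1.27.
sodium bicarbonate: 0.348 g/L × 1.27 L = 0.44 g
sucrose: C1V1 = C2V2 → 1.73% ÷ 60% × 1270 mL = 36.62 mL
nickel chloride hexahydrate: 70 µmol/L × 237.7 g/mol × 1.27 L ÷ 1000 = 21.13 mg
agar: 16.7 g/L × 1.27 L = 21.21 g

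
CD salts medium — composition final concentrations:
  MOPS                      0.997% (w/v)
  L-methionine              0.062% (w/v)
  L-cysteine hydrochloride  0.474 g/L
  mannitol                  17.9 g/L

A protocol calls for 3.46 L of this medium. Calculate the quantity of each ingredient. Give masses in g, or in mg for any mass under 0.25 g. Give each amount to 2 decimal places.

Scale factor relative to 1 L: 3.46.
MOPS: 0.997 g per 100 mL × 3460 mL ÷ 100 = 34.50 g
L-methionine: 0.062% w/v = 0.62 g/L → 0.62 × 3.46 L = 2.15 g
L-cysteine hydrochloride: 0.474 g/L × 3.46 L = 1.64 g
mannitol: 17.9 g/L × 3.46 L = 61.93 g

MOPS 34.50 g; L-methionine 2.15 g; L-cysteine hydrochloride 1.64 g; mannitol 61.93 g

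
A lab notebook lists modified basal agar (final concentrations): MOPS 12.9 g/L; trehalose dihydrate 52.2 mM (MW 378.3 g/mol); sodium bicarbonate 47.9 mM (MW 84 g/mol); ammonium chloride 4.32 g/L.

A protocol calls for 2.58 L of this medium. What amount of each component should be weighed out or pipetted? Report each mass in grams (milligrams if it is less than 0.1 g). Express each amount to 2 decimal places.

MOPS 33.28 g; trehalose dihydrate 50.95 g; sodium bicarbonate 10.38 g; ammonium chloride 11.15 g

Scale factor relative to 1 L: 2.58.
MOPS: 12.9 g/L × 2.58 L = 33.28 g
trehalose dihydrate: 52.2 mmol/L × 378.3 g/mol × 2.58 L ÷ 1000 = 50.95 g
sodium bicarbonate: 47.9 mmol/L × 84 g/mol × 2.58 L ÷ 1000 = 10.38 g
ammonium chloride: 4.32 g/L × 2.58 L = 11.15 g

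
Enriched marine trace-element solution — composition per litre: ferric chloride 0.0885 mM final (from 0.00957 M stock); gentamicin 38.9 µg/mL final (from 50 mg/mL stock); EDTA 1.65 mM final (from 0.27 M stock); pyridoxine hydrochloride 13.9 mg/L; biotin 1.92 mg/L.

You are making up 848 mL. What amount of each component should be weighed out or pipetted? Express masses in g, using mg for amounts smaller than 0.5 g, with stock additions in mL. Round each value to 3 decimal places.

ferric chloride 7.842 mL; gentamicin 0.660 mL; EDTA 5.182 mL; pyridoxine hydrochloride 11.787 mg; biotin 1.628 mg

Working volume: 848 mL = 0.848 L.
ferric chloride: dilute stock: 0.0885 mM × 848 mL ÷ 9.57 mM = 7.842 mL
gentamicin: C1V1 = C2V2 → 38.9 µg/mL × 848 mL ÷ 50000 µg/mL = 0.660 mL
EDTA: V = C2·V2/C1 = 1.65 mM × 848 mL ÷ 270 mM = 5.182 mL
pyridoxine hydrochloride: 13.9 mg/L × 0.848 L = 11.787 mg
biotin: 1.92 mg/L × 0.848 L = 1.628 mg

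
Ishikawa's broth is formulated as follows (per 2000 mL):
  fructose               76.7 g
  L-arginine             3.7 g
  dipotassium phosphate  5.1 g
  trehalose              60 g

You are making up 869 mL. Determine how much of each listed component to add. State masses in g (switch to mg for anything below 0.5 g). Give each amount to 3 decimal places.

fructose 33.326 g; L-arginine 1.608 g; dipotassium phosphate 2.216 g; trehalose 26.070 g

Ratio of target to recipe volume: 869 / 2000 = 0.4345.
fructose: 76.7 g × (869 mL / 2000 mL) = 33.326 g
L-arginine: 3.7 g × (869 mL / 2000 mL) = 1.608 g
dipotassium phosphate: 5.1 g × (869 mL / 2000 mL) = 2.216 g
trehalose: 60 g × (869 mL / 2000 mL) = 26.070 g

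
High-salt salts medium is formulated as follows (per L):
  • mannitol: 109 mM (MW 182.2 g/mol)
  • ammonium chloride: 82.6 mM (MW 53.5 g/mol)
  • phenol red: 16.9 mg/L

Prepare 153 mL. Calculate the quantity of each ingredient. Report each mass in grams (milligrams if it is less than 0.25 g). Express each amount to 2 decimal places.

mannitol 3.04 g; ammonium chloride 0.68 g; phenol red 2.59 mg

Scale factor relative to 1 L: 0.153.
mannitol: 109 mmol/L × 182.2 g/mol × 0.153 L ÷ 1000 = 3.04 g
ammonium chloride: 82.6 mmol/L × 53.5 g/mol × 0.153 L ÷ 1000 = 0.68 g
phenol red: 16.9 mg/L × 0.153 L = 2.59 mg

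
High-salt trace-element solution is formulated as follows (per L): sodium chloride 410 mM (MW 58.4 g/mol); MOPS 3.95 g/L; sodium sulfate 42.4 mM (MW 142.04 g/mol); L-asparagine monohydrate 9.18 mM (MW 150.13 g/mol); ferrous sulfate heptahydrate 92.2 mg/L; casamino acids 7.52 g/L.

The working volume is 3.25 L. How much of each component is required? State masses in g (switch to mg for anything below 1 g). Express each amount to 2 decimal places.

sodium chloride 77.82 g; MOPS 12.84 g; sodium sulfate 19.57 g; L-asparagine monohydrate 4.48 g; ferrous sulfate heptahydrate 299.65 mg; casamino acids 24.44 g

Working volume: 3.25 L.
sodium chloride: 410 mmol/L × 58.4 g/mol × 3.25 L ÷ 1000 = 77.82 g
MOPS: 3.95 g/L × 3.25 L = 12.84 g
sodium sulfate: 42.4 mmol/L × 142.04 g/mol × 3.25 L ÷ 1000 = 19.57 g
L-asparagine monohydrate: 9.18 mmol/L × 150.13 g/mol × 3.25 L ÷ 1000 = 4.48 g
ferrous sulfate heptahydrate: 92.2 mg/L × 3.25 L = 299.65 mg
casamino acids: 7.52 g/L × 3.25 L = 24.44 g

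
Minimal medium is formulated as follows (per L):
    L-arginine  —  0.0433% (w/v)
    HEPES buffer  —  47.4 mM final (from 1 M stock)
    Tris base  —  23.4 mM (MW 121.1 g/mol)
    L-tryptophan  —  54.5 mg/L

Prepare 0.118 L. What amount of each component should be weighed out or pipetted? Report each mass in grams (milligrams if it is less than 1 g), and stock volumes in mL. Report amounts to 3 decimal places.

L-arginine 51.094 mg; HEPES buffer 5.593 mL; Tris base 334.381 mg; L-tryptophan 6.431 mg

Scale factor relative to 1 L: 0.118.
L-arginine: 0.0433 g per 100 mL × 118 mL ÷ 100 = 0.051094 g = 51.094 mg
HEPES buffer: V = C2·V2/C1 = 47.4 mM × 118 mL ÷ 1000 mM = 5.593 mL
Tris base: 23.4 mmol/L × 121.1 mg/mmol × 0.118 L = 334.381 mg
L-tryptophan: 54.5 mg/L × 0.118 L = 6.431 mg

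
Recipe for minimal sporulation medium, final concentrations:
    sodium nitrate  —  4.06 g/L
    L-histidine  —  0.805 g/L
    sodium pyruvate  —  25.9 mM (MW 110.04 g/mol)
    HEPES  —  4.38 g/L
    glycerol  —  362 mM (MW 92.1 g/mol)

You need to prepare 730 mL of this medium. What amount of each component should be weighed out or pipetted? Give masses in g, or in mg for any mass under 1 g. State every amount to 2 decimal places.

Target volume = 730 mL = 0.73 L.
sodium nitrate: 4.06 g/L × 0.73 L = 2.96 g
L-histidine: 0.805 g/L × 0.73 L = 0.58765 g = 587.65 mg
sodium pyruvate: 25.9 mmol/L × 110.04 g/mol × 0.73 L ÷ 1000 = 2.08 g
HEPES: 4.38 g/L × 0.73 L = 3.20 g
glycerol: 362 mmol/L × 92.1 g/mol × 0.73 L ÷ 1000 = 24.34 g

sodium nitrate 2.96 g; L-histidine 587.65 mg; sodium pyruvate 2.08 g; HEPES 3.20 g; glycerol 24.34 g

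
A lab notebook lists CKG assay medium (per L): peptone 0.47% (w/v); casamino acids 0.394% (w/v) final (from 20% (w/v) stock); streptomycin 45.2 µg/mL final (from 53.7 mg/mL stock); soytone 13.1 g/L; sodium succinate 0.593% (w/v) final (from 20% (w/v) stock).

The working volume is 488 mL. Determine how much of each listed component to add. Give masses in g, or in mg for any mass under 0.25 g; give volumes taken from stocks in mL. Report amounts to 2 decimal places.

Target volume = 488 mL = 0.488 L.
peptone: 0.47 g per 100 mL × 488 mL ÷ 100 = 2.29 g
casamino acids: V = C2·V2/C1 = 0.394% ÷ 20% × 488 mL = 9.61 mL
streptomycin: V = C2·V2/C1 = 45.2 µg/mL × 488 mL ÷ 53700 µg/mL = 0.41 mL
soytone: 13.1 g/L × 0.488 L = 6.39 g
sodium succinate: C1V1 = C2V2 → 0.593% ÷ 20% × 488 mL = 14.47 mL

peptone 2.29 g; casamino acids 9.61 mL; streptomycin 0.41 mL; soytone 6.39 g; sodium succinate 14.47 mL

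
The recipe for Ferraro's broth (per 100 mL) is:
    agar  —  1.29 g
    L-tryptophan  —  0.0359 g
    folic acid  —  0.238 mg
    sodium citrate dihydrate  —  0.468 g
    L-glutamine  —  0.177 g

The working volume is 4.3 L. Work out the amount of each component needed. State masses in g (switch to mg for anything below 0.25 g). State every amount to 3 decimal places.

agar 55.470 g; L-tryptophan 1.544 g; folic acid 10.234 mg; sodium citrate dihydrate 20.124 g; L-glutamine 7.611 g

Ratio of target to recipe volume: 4300 / 100 = 43.
agar: 1.29 g × (4300 mL / 100 mL) = 55.470 g
L-tryptophan: 0.0359 g × (4300 mL / 100 mL) = 1.544 g
folic acid: 0.238 mg × (4300 mL / 100 mL) = 10.234 mg
sodium citrate dihydrate: 0.468 g × (4300 mL / 100 mL) = 20.124 g
L-glutamine: 0.177 g × (4300 mL / 100 mL) = 7.611 g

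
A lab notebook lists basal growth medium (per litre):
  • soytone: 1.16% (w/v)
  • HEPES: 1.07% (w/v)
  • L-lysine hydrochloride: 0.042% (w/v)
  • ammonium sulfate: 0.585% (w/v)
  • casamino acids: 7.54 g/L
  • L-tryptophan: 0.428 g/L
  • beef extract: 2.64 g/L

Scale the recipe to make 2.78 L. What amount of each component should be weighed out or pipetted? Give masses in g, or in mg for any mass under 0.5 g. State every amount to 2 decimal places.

soytone 32.25 g; HEPES 29.75 g; L-lysine hydrochloride 1.17 g; ammonium sulfate 16.26 g; casamino acids 20.96 g; L-tryptophan 1.19 g; beef extract 7.34 g

Working volume: 2.78 L.
soytone: 1.16% w/v = 11.6 g/L → 11.6 × 2.78 L = 32.25 g
HEPES: 1.07 g per 100 mL × 2780 mL ÷ 100 = 29.75 g
L-lysine hydrochloride: 0.042 g per 100 mL × 2780 mL ÷ 100 = 1.17 g
ammonium sulfate: 0.585% w/v = 5.85 g/L → 5.85 × 2.78 L = 16.26 g
casamino acids: 7.54 g/L × 2.78 L = 20.96 g
L-tryptophan: 0.428 g/L × 2.78 L = 1.19 g
beef extract: 2.64 g/L × 2.78 L = 7.34 g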